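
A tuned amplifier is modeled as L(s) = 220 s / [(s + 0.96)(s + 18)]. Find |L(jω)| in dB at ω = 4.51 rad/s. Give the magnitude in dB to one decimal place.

|j4.51| = 4.51
|j4.51 + 0.96| = √(4.51² + 0.96²) = 4.611
|j4.51 + 18| = √(4.51² + 18²) = 18.56
|L(j4.51)| = 220 × 4.51 / (4.611 × 18.56) = 11.596
20 log₁₀(11.596) = 21.29 dB

21.3 dB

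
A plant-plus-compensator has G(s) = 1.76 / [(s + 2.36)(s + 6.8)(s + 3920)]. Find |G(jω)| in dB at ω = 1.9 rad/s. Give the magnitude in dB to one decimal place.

|j1.9 + 2.36| = √(1.9² + 2.36²) = 3.03
|j1.9 + 6.8| = √(1.9² + 6.8²) = 7.06
|j1.9 + 3920| = √(1.9² + 3920²) = 3920
|G(j1.9)| = 1.76 / (3.03 × 7.06 × 3920) = 2.0989e-05
20 log₁₀(2.0989e-05) = -93.56 dB

-93.6 dB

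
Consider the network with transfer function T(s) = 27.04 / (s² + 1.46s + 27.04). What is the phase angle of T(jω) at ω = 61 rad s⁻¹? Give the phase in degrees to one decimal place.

∠[(j61)² + 1.46(j61) + 27.04] = ∠[-3694 + j89.06] = 178.62°
∠T(j61) = −178.62° = -178.62°

-178.6 deg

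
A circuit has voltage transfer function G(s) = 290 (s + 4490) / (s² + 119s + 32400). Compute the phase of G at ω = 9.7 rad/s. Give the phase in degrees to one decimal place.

∠(j9.7 + 4490) = arctan(9.7/4490) = 0.12°
∠[(j9.7)² + 119(j9.7) + 32400] = ∠[32306 + j1154.3] = 2.05°
∠G(j9.7) = 0.12° − 2.05° = -1.92°

-1.9 deg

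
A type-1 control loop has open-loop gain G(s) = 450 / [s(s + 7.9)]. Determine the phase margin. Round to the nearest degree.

21°

Gain crossover: |G(jω)| = 1 at ω ≈ 20.5 rad/sec.
∠G(j20.5) = −90° − arctan(20.5/7.9) ≈ -158.92°
PM = 180° + (-158.92°) = 21.08°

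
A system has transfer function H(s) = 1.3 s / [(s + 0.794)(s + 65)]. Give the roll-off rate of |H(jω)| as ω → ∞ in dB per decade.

With 1 zero and 2 poles, the high-frequency asymptotic slope is 20 × (1 − 2) = -20 dB/decade.

-20 dB/decade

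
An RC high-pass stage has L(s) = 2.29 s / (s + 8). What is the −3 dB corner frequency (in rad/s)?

For a single-pole high-pass, the −3 dB point is at the pole: ω = 8 rad/s.

8 rad/s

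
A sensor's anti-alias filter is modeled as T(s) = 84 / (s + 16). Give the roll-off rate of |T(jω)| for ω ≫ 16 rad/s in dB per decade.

-20 dB/decade

With 0 zeros and 1 pole, the high-frequency asymptotic slope is 20 × (0 − 1) = -20 dB/decade.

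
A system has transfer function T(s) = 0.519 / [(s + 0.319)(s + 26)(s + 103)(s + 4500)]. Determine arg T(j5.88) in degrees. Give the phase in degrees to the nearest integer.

-103 deg

∠(j5.88 + 0.319) = arctan(5.88/0.319) = 86.89°
∠(j5.88 + 26) = arctan(5.88/26) = 12.74°
∠(j5.88 + 103) = arctan(5.88/103) = 3.27°
∠(j5.88 + 4500) = arctan(5.88/4500) = 0.07°
∠T(j5.88) = − (86.89° + 12.74° + 3.27° + 0.07°) = -102.98°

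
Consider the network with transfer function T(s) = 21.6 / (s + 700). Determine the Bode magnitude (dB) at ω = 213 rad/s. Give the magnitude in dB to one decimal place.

|j213 + 700| = √(213² + 700²) = 731.7
|T(j213)| = 21.6 / 731.7 = 0.029521
20 log₁₀(0.029521) = -30.60 dB

-30.6 dB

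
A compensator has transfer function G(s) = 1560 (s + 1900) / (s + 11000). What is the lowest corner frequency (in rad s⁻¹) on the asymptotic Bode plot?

Break frequencies occur at each pole and zero magnitude: 1900 rad s⁻¹, 11000 rad s⁻¹.
The lowest is 1900 rad s⁻¹.

1900 rad s⁻¹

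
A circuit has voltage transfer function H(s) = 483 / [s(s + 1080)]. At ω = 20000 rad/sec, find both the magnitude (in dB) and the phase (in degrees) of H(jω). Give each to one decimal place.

|H| = -118.4 dB, ∠H = -176.9°

|j20000 + 1080| = √(20000² + 1080²) = 2.003e+04
|j20000| = 2e+04
|H(j20000)| = 483 / (2.003e+04 × 2e+04) = 1.2057e-06
20 log₁₀(1.2057e-06) = -118.37 dB
∠(j20000 + 1080) = arctan(20000/1080) = 86.91°
∠(j20000) = 90.00°
∠H(j20000) = − (86.91° + 90.00°) = -176.91°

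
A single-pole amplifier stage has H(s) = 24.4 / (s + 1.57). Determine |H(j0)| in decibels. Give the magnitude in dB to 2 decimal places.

H(0) = 24.4 / 1.57 = 15.541
20 log₁₀(15.541) = 23.830 dB

23.83 dB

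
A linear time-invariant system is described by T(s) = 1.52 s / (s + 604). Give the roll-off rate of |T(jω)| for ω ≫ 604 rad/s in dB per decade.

With 1 zero and 1 pole, the high-frequency asymptotic slope is 20 × (1 − 1) = 0 dB/decade.

0 dB/decade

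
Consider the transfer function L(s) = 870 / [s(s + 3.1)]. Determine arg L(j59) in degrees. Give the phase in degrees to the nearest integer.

-177°

∠(j59 + 3.1) = arctan(59/3.1) = 86.99°
∠(j59) = 90.00°
∠L(j59) = − (86.99° + 90.00°) = -176.99°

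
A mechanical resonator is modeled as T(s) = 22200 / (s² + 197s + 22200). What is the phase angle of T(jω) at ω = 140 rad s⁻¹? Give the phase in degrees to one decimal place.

∠[(j140)² + 197(j140) + 22200] = ∠[2600 + j27580] = 84.61°
∠T(j140) = −84.61° = -84.61°

-84.6°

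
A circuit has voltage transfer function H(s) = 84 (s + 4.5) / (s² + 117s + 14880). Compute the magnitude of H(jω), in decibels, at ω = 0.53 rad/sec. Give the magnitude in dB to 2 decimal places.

-31.84 dB

|j0.53 + 4.5| = √(0.53² + 4.5²) = 4.531
|(j0.53)² + 117(j0.53) + 14880| = |14880 + j62.01| = 1.488e+04
|H(j0.53)| = 84 × 4.531 / 1.488e+04 = 0.025579
20 log₁₀(0.025579) = -31.842 dB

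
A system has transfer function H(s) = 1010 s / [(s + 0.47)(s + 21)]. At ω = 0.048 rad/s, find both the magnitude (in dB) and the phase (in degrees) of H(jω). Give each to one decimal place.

|j0.048| = 0.048
|j0.048 + 0.47| = √(0.048² + 0.47²) = 0.4724
|j0.048 + 21| = √(0.048² + 21²) = 21
|H(j0.048)| = 1010 × 0.048 / (0.4724 × 21) = 4.8864
20 log₁₀(4.8864) = 13.78 dB
∠(j0.048) = 90.00°
∠(j0.048 + 0.47) = arctan(0.048/0.47) = 5.83°
∠(j0.048 + 21) = arctan(0.048/21) = 0.13°
∠H(j0.048) = 90.00° − (5.83° + 0.13°) = 84.04°

|H| = 13.8 dB, ∠H = 84.0°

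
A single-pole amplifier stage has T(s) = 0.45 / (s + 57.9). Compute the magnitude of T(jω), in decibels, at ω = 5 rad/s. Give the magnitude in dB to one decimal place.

-42.2 dB

|j5 + 57.9| = √(5² + 57.9²) = 58.12
|T(j5)| = 0.45 / 58.12 = 0.0077432
20 log₁₀(0.0077432) = -42.22 dB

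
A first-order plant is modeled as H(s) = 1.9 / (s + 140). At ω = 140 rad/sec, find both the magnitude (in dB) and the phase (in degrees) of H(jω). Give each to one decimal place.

|j140 + 140| = √(140² + 140²) = 198
|H(j140)| = 1.9 / 198 = 0.0095964
20 log₁₀(0.0095964) = -40.36 dB
∠(j140 + 140) = arctan(140/140) = 45.00°
∠H(j140) = −45.00° = -45.00°

|H| = -40.4 dB, ∠H = -45.0°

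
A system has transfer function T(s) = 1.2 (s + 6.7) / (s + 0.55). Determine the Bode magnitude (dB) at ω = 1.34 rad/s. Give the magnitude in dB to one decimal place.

15.1 dB

|j1.34 + 6.7| = √(1.34² + 6.7²) = 6.833
|j1.34 + 0.55| = √(1.34² + 0.55²) = 1.448
|T(j1.34)| = 1.2 × 6.833 / 1.448 = 5.6606
20 log₁₀(5.6606) = 15.06 dB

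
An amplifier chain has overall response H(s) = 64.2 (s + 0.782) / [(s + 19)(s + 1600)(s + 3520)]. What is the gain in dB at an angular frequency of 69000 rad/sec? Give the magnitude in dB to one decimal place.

|j69000 + 0.782| = √(69000² + 0.782²) = 6.9e+04
|j69000 + 19| = √(69000² + 19²) = 6.9e+04
|j69000 + 1600| = √(69000² + 1600²) = 6.902e+04
|j69000 + 3520| = √(69000² + 3520²) = 6.909e+04
|H(j69000)| = 64.2 × 6.9e+04 / (6.9e+04 × 6.902e+04 × 6.909e+04) = 1.3463e-08
20 log₁₀(1.3463e-08) = -157.42 dB

-157.4 dB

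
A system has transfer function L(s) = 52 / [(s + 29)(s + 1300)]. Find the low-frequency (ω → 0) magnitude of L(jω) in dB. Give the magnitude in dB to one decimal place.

-57.2 dB

L(0) = 52 / (29 × 1300) = 0.0013793
20 log₁₀(0.0013793) = -57.21 dB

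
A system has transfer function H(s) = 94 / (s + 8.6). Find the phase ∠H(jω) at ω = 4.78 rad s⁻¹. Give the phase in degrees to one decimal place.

∠(j4.78 + 8.6) = arctan(4.78/8.6) = 29.07°
∠H(j4.78) = −29.07° = -29.07°

-29.1°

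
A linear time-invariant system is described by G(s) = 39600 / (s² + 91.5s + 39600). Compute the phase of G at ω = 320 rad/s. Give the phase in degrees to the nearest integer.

∠[(j320)² + 91.5(j320) + 39600] = ∠[-62800 + j29280] = 155.00°
∠G(j320) = −155.00° = -155.00°

-155°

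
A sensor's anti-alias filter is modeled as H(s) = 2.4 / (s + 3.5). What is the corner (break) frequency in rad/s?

3.5 rad/s

The single real pole at s = −3.5 gives a corner at ω = 3.5 rad/s.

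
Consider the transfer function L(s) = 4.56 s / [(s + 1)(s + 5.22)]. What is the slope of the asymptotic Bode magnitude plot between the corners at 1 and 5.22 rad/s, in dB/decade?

In this band the factors already past their corner are: 1 differentiator zero, pole at 1; net slope = 0 dB/decade.

0 dB/decade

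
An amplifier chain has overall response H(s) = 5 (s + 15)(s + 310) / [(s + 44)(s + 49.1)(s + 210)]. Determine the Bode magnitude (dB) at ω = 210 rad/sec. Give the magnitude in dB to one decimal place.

-30.8 dB

|j210 + 15| = √(210² + 15²) = 210.5
|j210 + 310| = √(210² + 310²) = 374.4
|j210 + 44| = √(210² + 44²) = 214.6
|j210 + 49.1| = √(210² + 49.1²) = 215.7
|j210 + 210| = √(210² + 210²) = 297
|H(j210)| = 5 × 210.5 × 374.4 / (214.6 × 215.7 × 297) = 0.028682
20 log₁₀(0.028682) = -30.85 dB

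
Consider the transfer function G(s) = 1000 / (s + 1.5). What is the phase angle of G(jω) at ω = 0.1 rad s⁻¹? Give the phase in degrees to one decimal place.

∠(j0.1 + 1.5) = arctan(0.1/1.5) = 3.81°
∠G(j0.1) = −3.81° = -3.81°

-3.8 deg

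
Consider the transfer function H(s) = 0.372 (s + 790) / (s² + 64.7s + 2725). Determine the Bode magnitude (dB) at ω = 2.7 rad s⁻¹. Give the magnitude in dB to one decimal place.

-19.3 dB

|j2.7 + 790| = √(2.7² + 790²) = 790
|(j2.7)² + 64.7(j2.7) + 2725| = |2717.7 + j174.69| = 2723
|H(j2.7)| = 0.372 × 790 / 2723 = 0.10791
20 log₁₀(0.10791) = -19.34 dB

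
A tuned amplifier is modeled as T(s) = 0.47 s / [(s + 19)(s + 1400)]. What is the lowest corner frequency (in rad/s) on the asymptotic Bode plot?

Break frequencies occur at each pole and zero magnitude: 19 rad/s, 1400 rad/s.
The lowest is 19 rad/s.

19 rad/s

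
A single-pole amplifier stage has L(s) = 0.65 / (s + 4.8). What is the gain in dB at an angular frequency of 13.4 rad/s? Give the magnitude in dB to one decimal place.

|j13.4 + 4.8| = √(13.4² + 4.8²) = 14.23
|L(j13.4)| = 0.65 / 14.23 = 0.045666
20 log₁₀(0.045666) = -26.81 dB

-26.8 dB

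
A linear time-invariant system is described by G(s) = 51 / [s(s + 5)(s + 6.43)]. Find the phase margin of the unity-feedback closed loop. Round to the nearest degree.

61°

Gain crossover: |G(jω)| = 1 at ω ≈ 1.48 rad/s.
∠G(j1.48) = −90° − arctan(1.48/5) − arctan(1.48/6.43) ≈ -119.49°
PM = 180° + (-119.49°) = 60.51°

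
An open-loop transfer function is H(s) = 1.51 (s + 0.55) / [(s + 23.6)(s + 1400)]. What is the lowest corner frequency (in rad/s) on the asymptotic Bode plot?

Break frequencies occur at each pole and zero magnitude: 0.55 rad/s, 23.6 rad/s, 1400 rad/s.
The lowest is 0.55 rad/s.

0.55 rad/s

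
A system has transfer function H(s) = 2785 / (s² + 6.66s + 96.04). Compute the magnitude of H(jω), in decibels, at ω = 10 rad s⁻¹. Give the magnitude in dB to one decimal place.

|(j10)² + 6.66(j10) + 96.04| = |-3.96 + j66.6| = 66.72
|H(j10)| = 2785 / 66.72 = 41.743
20 log₁₀(41.743) = 32.41 dB

32.4 dB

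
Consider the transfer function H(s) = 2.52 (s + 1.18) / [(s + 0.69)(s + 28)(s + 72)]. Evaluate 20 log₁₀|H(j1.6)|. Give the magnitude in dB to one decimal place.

-56.9 dB

|j1.6 + 1.18| = √(1.6² + 1.18²) = 1.988
|j1.6 + 0.69| = √(1.6² + 0.69²) = 1.742
|j1.6 + 28| = √(1.6² + 28²) = 28.05
|j1.6 + 72| = √(1.6² + 72²) = 72.02
|H(j1.6)| = 2.52 × 1.988 / (1.742 × 28.05 × 72.02) = 0.0014235
20 log₁₀(0.0014235) = -56.93 dB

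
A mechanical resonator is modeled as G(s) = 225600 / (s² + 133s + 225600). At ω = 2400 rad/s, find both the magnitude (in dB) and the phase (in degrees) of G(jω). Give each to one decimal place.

|G| = -27.8 dB, ∠G = -176.7 deg

|(j2400)² + 133(j2400) + 225600| = |-5.5344e+06 + j3.192e+05| = 5.544e+06
|G(j2400)| = 225600 / 5.544e+06 = 0.040696
20 log₁₀(0.040696) = -27.81 dB
∠[(j2400)² + 133(j2400) + 225600] = ∠[-5.5344e+06 + j3.192e+05] = 176.70°
∠G(j2400) = −176.70° = -176.70°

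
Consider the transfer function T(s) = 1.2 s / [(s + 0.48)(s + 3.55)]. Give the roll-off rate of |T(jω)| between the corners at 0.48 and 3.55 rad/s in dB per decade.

In this band the factors already past their corner are: 1 differentiator zero, pole at 0.48; net slope = 0 dB/decade.

0 dB/decade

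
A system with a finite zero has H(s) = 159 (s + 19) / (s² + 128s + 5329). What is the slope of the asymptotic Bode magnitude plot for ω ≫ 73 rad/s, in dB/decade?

-20 dB/decade

With 1 zero and 2 poles, the high-frequency asymptotic slope is 20 × (1 − 2) = -20 dB/decade.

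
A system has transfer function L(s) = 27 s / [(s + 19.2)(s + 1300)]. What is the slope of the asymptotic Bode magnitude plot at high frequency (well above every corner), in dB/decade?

With 1 zero and 2 poles, the high-frequency asymptotic slope is 20 × (1 − 2) = -20 dB/decade.

-20 dB/decade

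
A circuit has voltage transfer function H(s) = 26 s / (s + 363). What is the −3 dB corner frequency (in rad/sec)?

363 rad/sec

For a single-pole high-pass, the −3 dB point is at the pole: ω = 363 rad/sec.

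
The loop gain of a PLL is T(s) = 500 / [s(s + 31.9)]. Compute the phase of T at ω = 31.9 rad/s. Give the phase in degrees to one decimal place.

-135.0°

∠(j31.9 + 31.9) = arctan(31.9/31.9) = 45.00°
∠(j31.9) = 90.00°
∠T(j31.9) = − (45.00° + 90.00°) = -135.00°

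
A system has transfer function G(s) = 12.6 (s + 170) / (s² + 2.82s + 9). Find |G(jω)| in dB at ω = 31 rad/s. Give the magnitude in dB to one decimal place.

|j31 + 170| = √(31² + 170²) = 172.8
|(j31)² + 2.82(j31) + 9| = |-952 + j87.42| = 956
|G(j31)| = 12.6 × 172.8 / 956 = 2.2775
20 log₁₀(2.2775) = 7.15 dB

7.1 dB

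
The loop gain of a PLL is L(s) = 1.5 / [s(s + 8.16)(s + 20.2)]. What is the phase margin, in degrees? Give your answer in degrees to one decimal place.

89.9°

Gain crossover: |L(jω)| = 1 at ω ≈ 0.0091 rad/s.
∠L(j0.0091) = −90° − arctan(0.0091/8.16) − arctan(0.0091/20.2) ≈ -90.09°
PM = 180° + (-90.09°) = 89.91°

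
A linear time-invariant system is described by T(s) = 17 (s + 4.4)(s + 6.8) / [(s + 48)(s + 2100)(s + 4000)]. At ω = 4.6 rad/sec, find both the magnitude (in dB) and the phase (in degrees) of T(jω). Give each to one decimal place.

|T| = -113.2 dB, ∠T = 74.7°

|j4.6 + 4.4| = √(4.6² + 4.4²) = 6.366
|j4.6 + 6.8| = √(4.6² + 6.8²) = 8.21
|j4.6 + 48| = √(4.6² + 48²) = 48.22
|j4.6 + 2100| = √(4.6² + 2100²) = 2100
|j4.6 + 4000| = √(4.6² + 4000²) = 4000
|T(j4.6)| = 17 × 6.366 × 8.21 / (48.22 × 2100 × 4000) = 2.1933e-06
20 log₁₀(2.1933e-06) = -113.18 dB
∠(j4.6 + 4.4) = arctan(4.6/4.4) = 46.27°
∠(j4.6 + 6.8) = arctan(4.6/6.8) = 34.08°
∠(j4.6 + 48) = arctan(4.6/48) = 5.47°
∠(j4.6 + 2100) = arctan(4.6/2100) = 0.13°
∠(j4.6 + 4000) = arctan(4.6/4000) = 0.07°
∠T(j4.6) = 46.27° + 34.08° − (5.47° + 0.13° + 0.07°) = 74.68°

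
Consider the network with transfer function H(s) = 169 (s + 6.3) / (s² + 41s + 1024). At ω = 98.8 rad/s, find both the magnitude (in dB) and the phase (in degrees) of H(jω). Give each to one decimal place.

|H| = 4.8 dB, ∠H = -68.8°

|j98.8 + 6.3| = √(98.8² + 6.3²) = 99
|(j98.8)² + 41(j98.8) + 1024| = |-8737.4 + j4050.8| = 9631
|H(j98.8)| = 169 × 99 / 9631 = 1.7373
20 log₁₀(1.7373) = 4.80 dB
∠(j98.8 + 6.3) = arctan(98.8/6.3) = 86.35°
∠[(j98.8)² + 41(j98.8) + 1024] = ∠[-8737.4 + j4050.8] = 155.13°
∠H(j98.8) = 86.35° − 155.13° = -68.78°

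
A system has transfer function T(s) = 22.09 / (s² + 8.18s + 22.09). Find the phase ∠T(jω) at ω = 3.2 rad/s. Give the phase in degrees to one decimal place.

-65.6°

∠[(j3.2)² + 8.18(j3.2) + 22.09] = ∠[11.85 + j26.176] = 65.64°
∠T(j3.2) = −65.64° = -65.64°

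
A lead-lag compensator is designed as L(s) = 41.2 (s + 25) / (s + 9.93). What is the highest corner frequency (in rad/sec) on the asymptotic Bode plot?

Break frequencies occur at each pole and zero magnitude: 9.93 rad/sec, 25 rad/sec.
The highest is 25 rad/sec.

25 rad/sec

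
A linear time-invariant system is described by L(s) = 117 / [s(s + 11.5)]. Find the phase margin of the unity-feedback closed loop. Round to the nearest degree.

Gain crossover: |L(jω)| = 1 at ω ≈ 8.26 rad/s.
∠L(j8.26) = −90° − arctan(8.26/11.5) ≈ -125.70°
PM = 180° + (-125.70°) = 54.30°

54°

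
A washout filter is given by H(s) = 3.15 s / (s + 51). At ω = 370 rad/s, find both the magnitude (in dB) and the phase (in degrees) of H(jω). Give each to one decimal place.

|H| = 9.9 dB, ∠H = 7.8°

|j370| = 370
|j370 + 51| = √(370² + 51²) = 373.5
|H(j370)| = 3.15 × 370 / 373.5 = 3.1205
20 log₁₀(3.1205) = 9.88 dB
∠(j370) = 90.00°
∠(j370 + 51) = arctan(370/51) = 82.15°
∠H(j370) = 90.00° − 82.15° = 7.85°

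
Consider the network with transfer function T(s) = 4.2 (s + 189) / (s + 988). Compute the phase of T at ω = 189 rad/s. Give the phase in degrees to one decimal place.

34.2 deg

∠(j189 + 189) = arctan(189/189) = 45.00°
∠(j189 + 988) = arctan(189/988) = 10.83°
∠T(j189) = 45.00° − 10.83° = 34.17°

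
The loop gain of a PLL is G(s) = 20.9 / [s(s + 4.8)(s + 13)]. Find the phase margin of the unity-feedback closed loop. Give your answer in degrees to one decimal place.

84.5°

Gain crossover: |G(jω)| = 1 at ω ≈ 0.334 rad/s.
∠G(j0.334) = −90° − arctan(0.334/4.8) − arctan(0.334/13) ≈ -95.45°
PM = 180° + (-95.45°) = 84.55°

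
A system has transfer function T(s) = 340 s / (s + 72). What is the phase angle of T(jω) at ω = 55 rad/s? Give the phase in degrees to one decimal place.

∠(j55) = 90.00°
∠(j55 + 72) = arctan(55/72) = 37.38°
∠T(j55) = 90.00° − 37.38° = 52.62°

52.6 deg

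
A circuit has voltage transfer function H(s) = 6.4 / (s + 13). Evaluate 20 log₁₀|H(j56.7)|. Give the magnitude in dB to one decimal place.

-19.2 dB

|j56.7 + 13| = √(56.7² + 13²) = 58.17
|H(j56.7)| = 6.4 / 58.17 = 0.11002
20 log₁₀(0.11002) = -19.17 dB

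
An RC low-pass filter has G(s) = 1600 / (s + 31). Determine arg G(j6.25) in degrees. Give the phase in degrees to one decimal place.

∠(j6.25 + 31) = arctan(6.25/31) = 11.40°
∠G(j6.25) = −11.40° = -11.40°

-11.4 deg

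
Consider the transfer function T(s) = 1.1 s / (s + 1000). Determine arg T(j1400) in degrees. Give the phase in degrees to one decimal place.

∠(j1400) = 90.00°
∠(j1400 + 1000) = arctan(1400/1000) = 54.46°
∠T(j1400) = 90.00° − 54.46° = 35.54°

35.5 deg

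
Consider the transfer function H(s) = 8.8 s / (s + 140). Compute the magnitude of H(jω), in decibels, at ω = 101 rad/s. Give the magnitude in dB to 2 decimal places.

14.23 dB

|j101| = 101
|j101 + 140| = √(101² + 140²) = 172.6
|H(j101)| = 8.8 × 101 / 172.6 = 5.1486
20 log₁₀(5.1486) = 14.234 dB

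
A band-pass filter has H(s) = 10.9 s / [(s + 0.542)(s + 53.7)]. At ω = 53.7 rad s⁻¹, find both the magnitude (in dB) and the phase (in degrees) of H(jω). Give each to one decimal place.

|H| = -16.9 dB, ∠H = -44.4°

|j53.7| = 53.7
|j53.7 + 0.542| = √(53.7² + 0.542²) = 53.7
|j53.7 + 53.7| = √(53.7² + 53.7²) = 75.94
|H(j53.7)| = 10.9 × 53.7 / (53.7 × 75.94) = 0.14352
20 log₁₀(0.14352) = -16.86 dB
∠(j53.7) = 90.00°
∠(j53.7 + 0.542) = arctan(53.7/0.542) = 89.42°
∠(j53.7 + 53.7) = arctan(53.7/53.7) = 45.00°
∠H(j53.7) = 90.00° − (89.42° + 45.00°) = -44.42°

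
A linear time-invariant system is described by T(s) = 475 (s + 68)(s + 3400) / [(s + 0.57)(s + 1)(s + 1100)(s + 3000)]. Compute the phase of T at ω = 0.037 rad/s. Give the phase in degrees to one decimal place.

-5.8°

∠(j0.037 + 68) = arctan(0.037/68) = 0.03°
∠(j0.037 + 3400) = arctan(0.037/3400) = 0.00°
∠(j0.037 + 0.57) = arctan(0.037/0.57) = 3.71°
∠(j0.037 + 1) = arctan(0.037/1) = 2.12°
∠(j0.037 + 1100) = arctan(0.037/1100) = 0.00°
∠(j0.037 + 3000) = arctan(0.037/3000) = 0.00°
∠T(j0.037) = 0.03° + 0.00° − (3.71° + 2.12° + 0.00° + 0.00°) = -5.80°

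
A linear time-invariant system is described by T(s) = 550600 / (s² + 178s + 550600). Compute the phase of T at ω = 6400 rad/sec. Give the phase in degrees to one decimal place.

-178.4 deg

∠[(j6400)² + 178(j6400) + 550600] = ∠[-4.0409e+07 + j1.1392e+06] = 178.39°
∠T(j6400) = −178.39° = -178.39°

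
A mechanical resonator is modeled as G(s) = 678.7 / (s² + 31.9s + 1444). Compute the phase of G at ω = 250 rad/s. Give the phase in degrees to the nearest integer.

-173°

∠[(j250)² + 31.9(j250) + 1444] = ∠[-61056 + j7975] = 172.56°
∠G(j250) = −172.56° = -172.56°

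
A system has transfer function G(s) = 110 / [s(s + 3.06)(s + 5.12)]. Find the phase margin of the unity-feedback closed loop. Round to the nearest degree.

4 deg

Gain crossover: |G(jω)| = 1 at ω ≈ 3.66 rad/sec.
∠G(j3.66) = −90° − arctan(3.66/3.06) − arctan(3.66/5.12) ≈ -175.69°
PM = 180° + (-175.69°) = 4.31°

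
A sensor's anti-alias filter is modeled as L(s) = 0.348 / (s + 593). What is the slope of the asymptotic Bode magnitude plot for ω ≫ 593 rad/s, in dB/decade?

-20 dB/decade

With 0 zeros and 1 pole, the high-frequency asymptotic slope is 20 × (0 − 1) = -20 dB/decade.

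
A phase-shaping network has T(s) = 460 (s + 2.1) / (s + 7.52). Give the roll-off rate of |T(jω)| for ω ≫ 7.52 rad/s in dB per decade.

With 1 zero and 1 pole, the high-frequency asymptotic slope is 20 × (1 − 1) = 0 dB/decade.

0 dB/decade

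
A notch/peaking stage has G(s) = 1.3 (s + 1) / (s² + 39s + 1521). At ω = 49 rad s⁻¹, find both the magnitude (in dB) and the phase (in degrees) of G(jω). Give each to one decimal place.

|G| = -30.4 dB, ∠G = -25.9 deg

|j49 + 1| = √(49² + 1²) = 49.01
|(j49)² + 39(j49) + 1521| = |-880 + j1911| = 2104
|G(j49)| = 1.3 × 49.01 / 2104 = 0.030284
20 log₁₀(0.030284) = -30.38 dB
∠(j49 + 1) = arctan(49/1) = 88.83°
∠[(j49)² + 39(j49) + 1521] = ∠[-880 + j1911] = 114.73°
∠G(j49) = 88.83° − 114.73° = -25.89°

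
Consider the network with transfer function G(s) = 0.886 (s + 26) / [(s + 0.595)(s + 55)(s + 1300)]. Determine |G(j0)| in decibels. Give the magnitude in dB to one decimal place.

G(0) = 0.886 × 26 / (0.595 × 55 × 1300) = 0.00054148
20 log₁₀(0.00054148) = -65.33 dB

-65.3 dB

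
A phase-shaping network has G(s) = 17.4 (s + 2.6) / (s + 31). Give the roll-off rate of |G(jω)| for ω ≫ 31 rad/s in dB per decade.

0 dB/decade

With 1 zero and 1 pole, the high-frequency asymptotic slope is 20 × (1 − 1) = 0 dB/decade.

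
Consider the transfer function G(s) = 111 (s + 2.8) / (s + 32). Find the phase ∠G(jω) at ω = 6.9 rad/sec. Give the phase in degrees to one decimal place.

∠(j6.9 + 2.8) = arctan(6.9/2.8) = 67.91°
∠(j6.9 + 32) = arctan(6.9/32) = 12.17°
∠G(j6.9) = 67.91° − 12.17° = 55.74°

55.7°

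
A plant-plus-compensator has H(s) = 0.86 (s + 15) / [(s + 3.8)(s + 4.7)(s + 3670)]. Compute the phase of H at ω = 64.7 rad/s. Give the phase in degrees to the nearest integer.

-97°

∠(j64.7 + 15) = arctan(64.7/15) = 76.95°
∠(j64.7 + 3.8) = arctan(64.7/3.8) = 86.64°
∠(j64.7 + 4.7) = arctan(64.7/4.7) = 85.85°
∠(j64.7 + 3670) = arctan(64.7/3670) = 1.01°
∠H(j64.7) = 76.95° − (86.64° + 85.85° + 1.01°) = -96.55°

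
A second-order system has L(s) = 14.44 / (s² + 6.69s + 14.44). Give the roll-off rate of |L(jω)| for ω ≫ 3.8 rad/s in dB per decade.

With 0 zeros and 2 poles, the high-frequency asymptotic slope is 20 × (0 − 2) = -40 dB/decade.

-40 dB/decade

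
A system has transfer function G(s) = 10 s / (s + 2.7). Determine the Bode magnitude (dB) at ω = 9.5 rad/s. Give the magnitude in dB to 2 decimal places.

|j9.5| = 9.5
|j9.5 + 2.7| = √(9.5² + 2.7²) = 9.876
|G(j9.5)| = 10 × 9.5 / 9.876 = 9.6191
20 log₁₀(9.6191) = 19.663 dB

19.66 dB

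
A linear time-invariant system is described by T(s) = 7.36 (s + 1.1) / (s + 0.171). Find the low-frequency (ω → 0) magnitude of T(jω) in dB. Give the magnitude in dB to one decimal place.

33.5 dB

T(0) = 7.36 × 1.1 / 0.171 = 47.345
20 log₁₀(47.345) = 33.51 dB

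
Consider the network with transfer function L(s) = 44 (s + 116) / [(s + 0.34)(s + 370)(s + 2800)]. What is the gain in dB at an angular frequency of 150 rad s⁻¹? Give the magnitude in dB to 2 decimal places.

|j150 + 116| = √(150² + 116²) = 189.6
|j150 + 0.34| = √(150² + 0.34²) = 150
|j150 + 370| = √(150² + 370²) = 399.2
|j150 + 2800| = √(150² + 2800²) = 2804
|L(j150)| = 44 × 189.6 / (150 × 399.2 × 2804) = 4.9685e-05
20 log₁₀(4.9685e-05) = -86.076 dB

-86.08 dB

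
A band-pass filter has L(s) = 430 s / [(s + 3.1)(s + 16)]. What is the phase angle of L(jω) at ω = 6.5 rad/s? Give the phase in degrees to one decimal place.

∠(j6.5) = 90.00°
∠(j6.5 + 3.1) = arctan(6.5/3.1) = 64.50°
∠(j6.5 + 16) = arctan(6.5/16) = 22.11°
∠L(j6.5) = 90.00° − (64.50° + 22.11°) = 3.39°

3.4°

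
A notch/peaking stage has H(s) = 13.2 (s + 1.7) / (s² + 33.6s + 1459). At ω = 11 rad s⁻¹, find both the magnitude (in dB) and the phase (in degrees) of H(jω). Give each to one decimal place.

|H| = -19.5 dB, ∠H = 65.8°

|j11 + 1.7| = √(11² + 1.7²) = 11.13
|(j11)² + 33.6(j11) + 1459| = |1338 + j369.6| = 1388
|H(j11)| = 13.2 × 11.13 / 1388 = 0.10584
20 log₁₀(0.10584) = -19.51 dB
∠(j11 + 1.7) = arctan(11/1.7) = 81.21°
∠[(j11)² + 33.6(j11) + 1459] = ∠[1338 + j369.6] = 15.44°
∠H(j11) = 81.21° − 15.44° = 65.77°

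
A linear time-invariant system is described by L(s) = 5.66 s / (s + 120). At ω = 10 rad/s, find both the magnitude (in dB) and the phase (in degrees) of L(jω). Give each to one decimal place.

|L| = -6.6 dB, ∠L = 85.2°

|j10| = 10
|j10 + 120| = √(10² + 120²) = 120.4
|L(j10)| = 5.66 × 10 / 120.4 = 0.47004
20 log₁₀(0.47004) = -6.56 dB
∠(j10) = 90.00°
∠(j10 + 120) = arctan(10/120) = 4.76°
∠L(j10) = 90.00° − 4.76° = 85.24°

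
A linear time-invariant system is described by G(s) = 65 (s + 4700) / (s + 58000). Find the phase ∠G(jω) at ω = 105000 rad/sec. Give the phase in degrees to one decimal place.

∠(j105000 + 4700) = arctan(105000/4700) = 87.44°
∠(j105000 + 58000) = arctan(105000/58000) = 61.08°
∠G(j105000) = 87.44° − 61.08° = 26.35°

26.4°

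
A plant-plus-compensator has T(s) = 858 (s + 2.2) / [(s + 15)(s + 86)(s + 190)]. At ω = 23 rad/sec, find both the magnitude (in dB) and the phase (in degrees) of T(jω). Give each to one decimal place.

|T| = -27.5 dB, ∠T = 5.8°

|j23 + 2.2| = √(23² + 2.2²) = 23.1
|j23 + 15| = √(23² + 15²) = 27.46
|j23 + 86| = √(23² + 86²) = 89.02
|j23 + 190| = √(23² + 190²) = 191.4
|T(j23)| = 858 × 23.1 / (27.46 × 89.02 × 191.4) = 0.042374
20 log₁₀(0.042374) = -27.46 dB
∠(j23 + 2.2) = arctan(23/2.2) = 84.54°
∠(j23 + 15) = arctan(23/15) = 56.89°
∠(j23 + 86) = arctan(23/86) = 14.97°
∠(j23 + 190) = arctan(23/190) = 6.90°
∠T(j23) = 84.54° − (56.89° + 14.97° + 6.90°) = 5.77°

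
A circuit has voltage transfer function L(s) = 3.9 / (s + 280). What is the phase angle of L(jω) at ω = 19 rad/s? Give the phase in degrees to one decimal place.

∠(j19 + 280) = arctan(19/280) = 3.88°
∠L(j19) = −3.88° = -3.88°

-3.9°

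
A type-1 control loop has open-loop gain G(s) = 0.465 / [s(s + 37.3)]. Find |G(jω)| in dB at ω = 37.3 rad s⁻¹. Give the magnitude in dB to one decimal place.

|j37.3 + 37.3| = √(37.3² + 37.3²) = 52.75
|j37.3| = 37.3
|G(j37.3)| = 0.465 / (52.75 × 37.3) = 0.00023633
20 log₁₀(0.00023633) = -72.53 dB

-72.5 dB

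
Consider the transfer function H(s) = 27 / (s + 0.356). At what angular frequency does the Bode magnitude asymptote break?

The single real pole at s = −0.356 gives a corner at ω = 0.356 rad/s.

0.356 rad/s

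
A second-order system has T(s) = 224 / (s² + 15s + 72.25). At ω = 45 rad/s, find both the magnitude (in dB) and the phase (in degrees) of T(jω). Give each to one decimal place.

|T| = -19.3 dB, ∠T = -160.9°

|(j45)² + 15(j45) + 72.25| = |-1952.8 + j675| = 2066
|T(j45)| = 224 / 2066 = 0.10842
20 log₁₀(0.10842) = -19.30 dB
∠[(j45)² + 15(j45) + 72.25] = ∠[-1952.8 + j675] = 160.93°
∠T(j45) = −160.93° = -160.93°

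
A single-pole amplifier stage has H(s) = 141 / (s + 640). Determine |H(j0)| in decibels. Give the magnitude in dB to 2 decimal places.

-13.14 dB

H(0) = 141 / 640 = 0.22031
20 log₁₀(0.22031) = -13.139 dB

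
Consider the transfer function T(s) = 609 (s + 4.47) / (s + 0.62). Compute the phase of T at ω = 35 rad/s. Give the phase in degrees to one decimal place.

-6.3°

∠(j35 + 4.47) = arctan(35/4.47) = 82.72°
∠(j35 + 0.62) = arctan(35/0.62) = 88.99°
∠T(j35) = 82.72° − 88.99° = -6.26°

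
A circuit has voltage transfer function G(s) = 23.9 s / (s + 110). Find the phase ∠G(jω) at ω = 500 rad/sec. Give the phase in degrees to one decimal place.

∠(j500) = 90.00°
∠(j500 + 110) = arctan(500/110) = 77.59°
∠G(j500) = 90.00° − 77.59° = 12.41°

12.4°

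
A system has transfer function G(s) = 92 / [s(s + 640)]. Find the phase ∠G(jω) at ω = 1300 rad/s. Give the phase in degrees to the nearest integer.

∠(j1300 + 640) = arctan(1300/640) = 63.79°
∠(j1300) = 90.00°
∠G(j1300) = − (63.79° + 90.00°) = -153.79°

-154°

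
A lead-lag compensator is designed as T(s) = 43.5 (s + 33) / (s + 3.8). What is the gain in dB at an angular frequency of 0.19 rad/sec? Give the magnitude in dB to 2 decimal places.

51.53 dB

|j0.19 + 33| = √(0.19² + 33²) = 33
|j0.19 + 3.8| = √(0.19² + 3.8²) = 3.805
|T(j0.19)| = 43.5 × 33 / 3.805 = 377.3
20 log₁₀(377.3) = 51.534 dB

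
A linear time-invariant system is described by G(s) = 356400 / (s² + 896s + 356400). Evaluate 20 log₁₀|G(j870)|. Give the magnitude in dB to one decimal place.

-7.8 dB

|(j870)² + 896(j870) + 356400| = |-4.005e+05 + j7.7952e+05| = 8.764e+05
|G(j870)| = 356400 / 8.764e+05 = 0.40667
20 log₁₀(0.40667) = -7.82 dB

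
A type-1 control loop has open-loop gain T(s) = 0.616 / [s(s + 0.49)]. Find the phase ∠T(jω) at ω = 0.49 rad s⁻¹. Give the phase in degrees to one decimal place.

-135.0°

∠(j0.49 + 0.49) = arctan(0.49/0.49) = 45.00°
∠(j0.49) = 90.00°
∠T(j0.49) = − (45.00° + 90.00°) = -135.00°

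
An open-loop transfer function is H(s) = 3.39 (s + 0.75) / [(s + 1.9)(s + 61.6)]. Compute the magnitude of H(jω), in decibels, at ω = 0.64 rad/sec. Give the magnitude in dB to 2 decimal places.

-31.35 dB

|j0.64 + 0.75| = √(0.64² + 0.75²) = 0.986
|j0.64 + 1.9| = √(0.64² + 1.9²) = 2.005
|j0.64 + 61.6| = √(0.64² + 61.6²) = 61.6
|H(j0.64)| = 3.39 × 0.986 / (2.005 × 61.6) = 0.027062
20 log₁₀(0.027062) = -31.353 dB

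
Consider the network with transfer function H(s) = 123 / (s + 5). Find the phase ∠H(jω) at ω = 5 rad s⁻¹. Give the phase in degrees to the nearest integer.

-45°

∠(j5 + 5) = arctan(5/5) = 45.00°
∠H(j5) = −45.00° = -45.00°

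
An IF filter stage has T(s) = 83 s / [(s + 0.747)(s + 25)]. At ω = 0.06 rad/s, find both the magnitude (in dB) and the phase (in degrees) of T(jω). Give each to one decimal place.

|T| = -11.5 dB, ∠T = 85.3°

|j0.06| = 0.06
|j0.06 + 0.747| = √(0.06² + 0.747²) = 0.7494
|j0.06 + 25| = √(0.06² + 25²) = 25
|T(j0.06)| = 83 × 0.06 / (0.7494 × 25) = 0.26581
20 log₁₀(0.26581) = -11.51 dB
∠(j0.06) = 90.00°
∠(j0.06 + 0.747) = arctan(0.06/0.747) = 4.59°
∠(j0.06 + 25) = arctan(0.06/25) = 0.14°
∠T(j0.06) = 90.00° − (4.59° + 0.14°) = 85.27°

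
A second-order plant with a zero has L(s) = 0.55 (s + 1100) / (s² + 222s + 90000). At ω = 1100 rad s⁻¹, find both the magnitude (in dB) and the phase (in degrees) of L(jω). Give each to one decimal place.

|j1100 + 1100| = √(1100² + 1100²) = 1556
|(j1100)² + 222(j1100) + 90000| = |-1.12e+06 + j2.442e+05| = 1.146e+06
|L(j1100)| = 0.55 × 1556 / 1.146e+06 = 0.00074639
20 log₁₀(0.00074639) = -62.54 dB
∠(j1100 + 1100) = arctan(1100/1100) = 45.00°
∠[(j1100)² + 222(j1100) + 90000] = ∠[-1.12e+06 + j2.442e+05] = 167.70°
∠L(j1100) = 45.00° − 167.70° = -122.70°

|L| = -62.5 dB, ∠L = -122.7 deg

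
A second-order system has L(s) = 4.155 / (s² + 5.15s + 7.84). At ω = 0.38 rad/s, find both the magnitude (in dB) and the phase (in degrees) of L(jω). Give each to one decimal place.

|L| = -5.6 dB, ∠L = -14.3°

|(j0.38)² + 5.15(j0.38) + 7.84| = |7.6956 + j1.957| = 7.941
|L(j0.38)| = 4.155 / 7.941 = 0.52326
20 log₁₀(0.52326) = -5.63 dB
∠[(j0.38)² + 5.15(j0.38) + 7.84] = ∠[7.6956 + j1.957] = 14.27°
∠L(j0.38) = −14.27° = -14.27°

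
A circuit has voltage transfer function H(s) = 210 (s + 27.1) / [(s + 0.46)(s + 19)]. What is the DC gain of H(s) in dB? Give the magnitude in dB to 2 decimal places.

H(0) = 210 × 27.1 / (0.46 × 19) = 651.14
20 log₁₀(651.14) = 56.274 dB

56.27 dB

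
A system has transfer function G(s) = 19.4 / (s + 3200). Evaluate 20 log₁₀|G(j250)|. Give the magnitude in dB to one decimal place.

-44.4 dB

|j250 + 3200| = √(250² + 3200²) = 3210
|G(j250)| = 19.4 / 3210 = 0.0060441
20 log₁₀(0.0060441) = -44.37 dB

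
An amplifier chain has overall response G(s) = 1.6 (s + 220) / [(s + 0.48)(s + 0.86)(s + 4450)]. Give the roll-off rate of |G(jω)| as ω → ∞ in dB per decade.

With 1 zero and 3 poles, the high-frequency asymptotic slope is 20 × (1 − 3) = -40 dB/decade.

-40 dB/decade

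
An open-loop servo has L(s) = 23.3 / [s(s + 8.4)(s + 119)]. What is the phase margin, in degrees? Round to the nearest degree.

90°

Gain crossover: |L(jω)| = 1 at ω ≈ 0.0233 rad/s.
∠L(j0.0233) = −90° − arctan(0.0233/8.4) − arctan(0.0233/119) ≈ -90.17°
PM = 180° + (-90.17°) = 89.83°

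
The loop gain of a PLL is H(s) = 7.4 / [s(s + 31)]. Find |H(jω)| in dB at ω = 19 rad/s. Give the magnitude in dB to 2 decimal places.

-39.40 dB

|j19 + 31| = √(19² + 31²) = 36.36
|j19| = 19
|H(j19)| = 7.4 / (36.36 × 19) = 0.010712
20 log₁₀(0.010712) = -39.403 dB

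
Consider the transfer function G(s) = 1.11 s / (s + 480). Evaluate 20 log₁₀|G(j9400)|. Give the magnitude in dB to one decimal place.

0.9 dB

|j9400| = 9400
|j9400 + 480| = √(9400² + 480²) = 9412
|G(j9400)| = 1.11 × 9400 / 9412 = 1.1086
20 log₁₀(1.1086) = 0.90 dB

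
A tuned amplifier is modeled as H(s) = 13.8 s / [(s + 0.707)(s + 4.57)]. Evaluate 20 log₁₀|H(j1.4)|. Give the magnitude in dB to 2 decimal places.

8.22 dB

|j1.4| = 1.4
|j1.4 + 0.707| = √(1.4² + 0.707²) = 1.568
|j1.4 + 4.57| = √(1.4² + 4.57²) = 4.78
|H(j1.4)| = 13.8 × 1.4 / (1.568 × 4.78) = 2.5773
20 log₁₀(2.5773) = 8.223 dB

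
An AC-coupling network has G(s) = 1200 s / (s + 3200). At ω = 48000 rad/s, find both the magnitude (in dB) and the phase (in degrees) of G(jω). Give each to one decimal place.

|G| = 61.6 dB, ∠G = 3.8°

|j48000| = 4.8e+04
|j48000 + 3200| = √(48000² + 3200²) = 4.811e+04
|G(j48000)| = 1200 × 4.8e+04 / 4.811e+04 = 1197.3
20 log₁₀(1197.3) = 61.56 dB
∠(j48000) = 90.00°
∠(j48000 + 3200) = arctan(48000/3200) = 86.19°
∠G(j48000) = 90.00° − 86.19° = 3.81°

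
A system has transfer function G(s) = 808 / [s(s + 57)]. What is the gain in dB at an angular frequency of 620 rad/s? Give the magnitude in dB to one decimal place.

-53.6 dB

|j620 + 57| = √(620² + 57²) = 622.6
|j620| = 620
|G(j620)| = 808 / (622.6 × 620) = 0.0020931
20 log₁₀(0.0020931) = -53.58 dB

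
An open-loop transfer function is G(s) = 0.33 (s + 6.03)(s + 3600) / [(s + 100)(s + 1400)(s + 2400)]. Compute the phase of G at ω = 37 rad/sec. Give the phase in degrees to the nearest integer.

∠(j37 + 6.03) = arctan(37/6.03) = 80.74°
∠(j37 + 3600) = arctan(37/3600) = 0.59°
∠(j37 + 100) = arctan(37/100) = 20.30°
∠(j37 + 1400) = arctan(37/1400) = 1.51°
∠(j37 + 2400) = arctan(37/2400) = 0.88°
∠G(j37) = 80.74° + 0.59° − (20.30° + 1.51° + 0.88°) = 58.63°

59°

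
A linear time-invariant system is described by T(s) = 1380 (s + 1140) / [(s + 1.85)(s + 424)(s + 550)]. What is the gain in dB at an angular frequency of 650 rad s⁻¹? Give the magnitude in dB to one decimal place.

-47.5 dB

|j650 + 1140| = √(650² + 1140²) = 1312
|j650 + 1.85| = √(650² + 1.85²) = 650
|j650 + 424| = √(650² + 424²) = 776.1
|j650 + 550| = √(650² + 550²) = 851.5
|T(j650)| = 1380 × 1312 / (650 × 776.1 × 851.5) = 0.0042163
20 log₁₀(0.0042163) = -47.50 dB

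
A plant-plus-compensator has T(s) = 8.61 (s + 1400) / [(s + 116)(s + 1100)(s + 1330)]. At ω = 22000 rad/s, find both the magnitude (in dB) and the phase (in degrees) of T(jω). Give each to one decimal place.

|T| = -155.0 dB, ∠T = -177.0°

|j22000 + 1400| = √(22000² + 1400²) = 2.204e+04
|j22000 + 116| = √(22000² + 116²) = 2.2e+04
|j22000 + 1100| = √(22000² + 1100²) = 2.203e+04
|j22000 + 1330| = √(22000² + 1330²) = 2.204e+04
|T(j22000)| = 8.61 × 2.204e+04 / (2.2e+04 × 2.203e+04 × 2.204e+04) = 1.777e-08
20 log₁₀(1.777e-08) = -155.01 dB
∠(j22000 + 1400) = arctan(22000/1400) = 86.36°
∠(j22000 + 116) = arctan(22000/116) = 89.70°
∠(j22000 + 1100) = arctan(22000/1100) = 87.14°
∠(j22000 + 1330) = arctan(22000/1330) = 86.54°
∠T(j22000) = 86.36° − (89.70° + 87.14° + 86.54°) = -177.02°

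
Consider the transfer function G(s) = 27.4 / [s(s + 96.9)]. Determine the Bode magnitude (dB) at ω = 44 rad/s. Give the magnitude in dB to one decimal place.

-44.7 dB

|j44 + 96.9| = √(44² + 96.9²) = 106.4
|j44| = 44
|G(j44)| = 27.4 / (106.4 × 44) = 0.0058515
20 log₁₀(0.0058515) = -44.65 dB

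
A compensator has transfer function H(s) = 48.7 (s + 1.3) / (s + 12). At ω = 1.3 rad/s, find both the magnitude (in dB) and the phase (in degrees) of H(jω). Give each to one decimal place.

|H| = 17.4 dB, ∠H = 38.8°

|j1.3 + 1.3| = √(1.3² + 1.3²) = 1.838
|j1.3 + 12| = √(1.3² + 12²) = 12.07
|H(j1.3)| = 48.7 × 1.838 / 12.07 = 7.4178
20 log₁₀(7.4178) = 17.41 dB
∠(j1.3 + 1.3) = arctan(1.3/1.3) = 45.00°
∠(j1.3 + 12) = arctan(1.3/12) = 6.18°
∠H(j1.3) = 45.00° − 6.18° = 38.82°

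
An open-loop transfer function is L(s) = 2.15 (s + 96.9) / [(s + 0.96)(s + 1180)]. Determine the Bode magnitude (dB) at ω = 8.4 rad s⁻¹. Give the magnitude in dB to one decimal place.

|j8.4 + 96.9| = √(8.4² + 96.9²) = 97.26
|j8.4 + 0.96| = √(8.4² + 0.96²) = 8.455
|j8.4 + 1180| = √(8.4² + 1180²) = 1180
|L(j8.4)| = 2.15 × 97.26 / (8.455 × 1180) = 0.02096
20 log₁₀(0.02096) = -33.57 dB

-33.6 dB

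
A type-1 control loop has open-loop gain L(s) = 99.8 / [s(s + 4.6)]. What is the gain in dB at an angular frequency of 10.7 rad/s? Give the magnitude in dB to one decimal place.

-1.9 dB

|j10.7 + 4.6| = √(10.7² + 4.6²) = 11.65
|j10.7| = 10.7
|L(j10.7)| = 99.8 / (11.65 × 10.7) = 0.80082
20 log₁₀(0.80082) = -1.93 dB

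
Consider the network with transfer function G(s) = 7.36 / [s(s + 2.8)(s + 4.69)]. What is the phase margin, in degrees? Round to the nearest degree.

Gain crossover: |G(jω)| = 1 at ω ≈ 0.546 rad/s.
∠G(j0.546) = −90° − arctan(0.546/2.8) − arctan(0.546/4.69) ≈ -107.69°
PM = 180° + (-107.69°) = 72.31°

72°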